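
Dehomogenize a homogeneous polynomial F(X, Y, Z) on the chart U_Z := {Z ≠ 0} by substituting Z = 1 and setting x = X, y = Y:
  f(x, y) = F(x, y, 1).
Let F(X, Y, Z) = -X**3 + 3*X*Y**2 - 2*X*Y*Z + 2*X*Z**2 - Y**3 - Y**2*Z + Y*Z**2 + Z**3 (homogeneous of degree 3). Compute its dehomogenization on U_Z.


f(x, y) = -x**3 + 3*x*y**2 - 2*x*y + 2*x - y**3 - y**2 + y + 1

On U_Z we set Z = 1. Each monomial c·X^i·Y^j·Z^k in F becomes c·x^i·y^j·1^k = c·x^i·y^j.
Substituting Z = 1: F(X, Y, 1) = -x**3 + 3*x*y**2 - 2*x*y + 2*x - y**3 - y**2 + y + 1.
Note: deg(f) ≤ deg(F) = 3; strict inequality happens when F is divisible by Z (lost terms).


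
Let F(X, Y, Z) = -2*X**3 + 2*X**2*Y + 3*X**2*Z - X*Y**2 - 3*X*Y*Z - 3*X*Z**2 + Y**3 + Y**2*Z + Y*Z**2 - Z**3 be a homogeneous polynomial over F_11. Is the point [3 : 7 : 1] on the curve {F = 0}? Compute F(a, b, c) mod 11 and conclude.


F(3,7,1) ≡ 3 (mod 11); P is NOT on the curve.

Evaluate F(3, 7, 1) term-by-term (mod 11).
  -2*X**3 ↦ -2·27·1·1 = -54
  2*X**2*Y ↦ 2·9·7·1 = 126
  3*X**2*Z ↦ 3·9·1·1 = 27
  -X*Y**2 ↦ -1·3·49·1 = -147
  -3*X*Y*Z ↦ -3·3·7·1 = -63
  -3*X*Z**2 ↦ -3·3·1·1 = -9
  Y**3 ↦ 1·1·343·1 = 343
  Y**2*Z ↦ 1·1·49·1 = 49
  Y*Z**2 ↦ 1·1·7·1 = 7
  -Z**3 ↦ -1·1·1·1 = -1
Sum: F(3, 7, 1) = (-54) + (126) + (27) + (-147) + (-63) + (-9) + (343) + (49) + (7) + (-1) = 278.
Reducing mod 11: 278 ≡ 3 (mod 11).
Since F(a, b, c) ≡ 3 ≠ 0 (mod 11), P does NOT lie on the curve.


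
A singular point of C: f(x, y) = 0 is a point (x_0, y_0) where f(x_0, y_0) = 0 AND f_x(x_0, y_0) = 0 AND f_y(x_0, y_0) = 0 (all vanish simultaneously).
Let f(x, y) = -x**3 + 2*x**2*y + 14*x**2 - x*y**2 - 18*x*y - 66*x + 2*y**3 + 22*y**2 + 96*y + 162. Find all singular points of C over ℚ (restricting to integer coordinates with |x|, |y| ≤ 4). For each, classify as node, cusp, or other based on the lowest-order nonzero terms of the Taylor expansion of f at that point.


Singular points: {(3, -3)}; classification: node.

Compute partial derivatives:
  f_x = -3*x**2 + 4*x*y + 28*x - y**2 - 18*y - 66.
  f_y = 2*x**2 - 2*x*y - 18*x + 6*y**2 + 44*y + 96.
Scan x_0 ∈ {−4, ..., 4}. For each x_0, f_y(x_0, y) is a polynomial in y; find its integer roots y ∈ {−4, ..., 4}, then test f_x and f at those candidates.
  x = -4: f_y(-4, y) = 6*y**2 + 52*y + 200; no integer root y with |y| ≤ 4.
  x = -3: f_y(-3, y) = 6*y**2 + 50*y + 168; no integer root y with |y| ≤ 4.
  x = -2: f_y(-2, y) = 6*y**2 + 48*y + 140; no integer root y with |y| ≤ 4.
  x = -1: f_y(-1, y) = 6*y**2 + 46*y + 116; no integer root y with |y| ≤ 4.
  x = 0: f_y(0, y) = 6*y**2 + 44*y + 96; no integer root y with |y| ≤ 4.
  x = 1: f_y(1, y) = 6*y**2 + 42*y + 80; no integer root y with |y| ≤ 4.
  x = 2: f_y(2, y) = 6*y**2 + 40*y + 68; no integer root y with |y| ≤ 4.
  x = 3: f_y(3, y) = 6*y**2 + 38*y + 60; vanishes at y ∈ {-3}. (3, -3): f_x = 0, f = 0 — SINGULAR.
  x = 4: f_y(4, y) = 6*y**2 + 36*y + 56; no integer root y with |y| ≤ 4.
Only singular point on the grid: (3, -3).
Classify: substitute x = 3 + u, y = -3 + v and expand: f = -u**3 + 2*u**2*v - u**2 - u*v**2 + 2*v**3 + v**2.
No constant or linear terms (consistent with a singular point). Quadratic part: -u**2 + v**2. Cubic part: -u**3 + 2*u**2*v - u*v**2 + 2*v**3.
The quadratic part v**2 - u**2 = (v − u)(v + u) splits into two distinct linear factors, so there are two distinct tangent lines y − -3 = ±(x − 3) — this is a node (ordinary double point).
Classification: node.


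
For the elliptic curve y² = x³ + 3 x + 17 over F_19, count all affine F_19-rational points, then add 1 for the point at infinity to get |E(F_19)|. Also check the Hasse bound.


Affine points = {(0, 6), (0, 13), (4, 6), (4, 13), (5, 9), (5, 10), (6, 2), (6, 17), (7, 1), (7, 18), (13, 7), (13, 12), (15, 6), (15, 13), (16, 0)}; affine count = 15; |E(F_19)| = 16.

Discriminant check: Δ ∝ 4a³ + 27b² = 4·3³ + 27·17² = 4·27 + 27·289 ≡ 7 (mod 19). Nonzero ⇒ E is nonsingular.
For each x ∈ F_19, compute rhs = x³ + 3·x + 17 mod 19, then count y ∈ F_19 with y² ≡ rhs.
  x = 0: rhs = 17, matching y values: 6, 13 (2 points).
  x = 1: rhs = 2, matching y values: none (0 points).
  x = 2: rhs = 12, matching y values: none (0 points).
  x = 3: rhs = 15, matching y values: none (0 points).
  x = 4: rhs = 17, matching y values: 6, 13 (2 points).
  x = 5: rhs = 5, matching y values: 9, 10 (2 points).
  x = 6: rhs = 4, matching y values: 2, 17 (2 points).
  x = 7: rhs = 1, matching y values: 1, 18 (2 points).
  x = 8: rhs = 2, matching y values: none (0 points).
  x = 9: rhs = 13, matching y values: none (0 points).
  x = 10: rhs = 2, matching y values: none (0 points).
  x = 11: rhs = 13, matching y values: none (0 points).
  x = 12: rhs = 14, matching y values: none (0 points).
  x = 13: rhs = 11, matching y values: 7, 12 (2 points).
  x = 14: rhs = 10, matching y values: none (0 points).
  x = 15: rhs = 17, matching y values: 6, 13 (2 points).
  x = 16: rhs = 0, matching y values: 0 (1 points).
  x = 17: rhs = 3, matching y values: none (0 points).
  x = 18: rhs = 13, matching y values: none (0 points).
Total affine count: 15.
Full point count |E(F_19)| = 15 + 1 = 16.
Hasse bound: |16 − (19+1)| = |-4| = 4 ≤ 2√19 ≈ 8.7178 ✓.


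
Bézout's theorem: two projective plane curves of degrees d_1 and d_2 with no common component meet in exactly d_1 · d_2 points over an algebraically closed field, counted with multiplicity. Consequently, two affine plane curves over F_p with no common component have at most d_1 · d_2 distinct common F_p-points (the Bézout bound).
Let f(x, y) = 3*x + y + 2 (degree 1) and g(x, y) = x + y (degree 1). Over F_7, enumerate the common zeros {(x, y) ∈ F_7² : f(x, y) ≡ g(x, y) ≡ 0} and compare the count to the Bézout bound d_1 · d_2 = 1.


Common zeros: {(6, 1)}; count = 1; Bézout bound = 1.

deg(f) = 1, deg(g) = 1, so Bézout bound = 1.
Scan x ∈ F_7. For each x, list the y ∈ F_7 with f(x, y) ≡ 0 and those with g(x, y) ≡ 0 (mod 7); the common zeros in that column are the intersection.
  x = 0: f ≡ 0 at y ∈ {5}; g ≡ 0 at y ∈ {0}; common: ∅.
  x = 1: f ≡ 0 at y ∈ {2}; g ≡ 0 at y ∈ {6}; common: ∅.
  x = 2: f ≡ 0 at y ∈ {6}; g ≡ 0 at y ∈ {5}; common: ∅.
  x = 3: f ≡ 0 at y ∈ {3}; g ≡ 0 at y ∈ {4}; common: ∅.
  x = 4: f ≡ 0 at y ∈ {0}; g ≡ 0 at y ∈ {3}; common: ∅.
  x = 5: f ≡ 0 at y ∈ {4}; g ≡ 0 at y ∈ {2}; common: ∅.
  x = 6: f ≡ 0 at y ∈ {1}; g ≡ 0 at y ∈ {1}; common: {1}.
Collecting: common zeros = {(6, 1)}, so the count is 1.
Comparison with the Bézout bound: 1 ≤ 1 = deg(f)·deg(g), as expected for curves with no common component (the bound is attained).


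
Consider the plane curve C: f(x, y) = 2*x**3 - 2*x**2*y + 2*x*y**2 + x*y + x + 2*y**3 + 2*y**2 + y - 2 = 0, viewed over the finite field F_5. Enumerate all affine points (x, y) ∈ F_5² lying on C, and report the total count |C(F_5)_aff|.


Affine F_5-points: {(2, 4), (3, 0), (3, 2), (3, 4), (4, 0), (4, 1), (4, 4)}; count = 7.

For each of the 25 pairs (x, y) ∈ F_5², evaluate f(x, y) mod 5. Record the zeros.
  x = 0: [0↦3, 1↦3, 2↦4, 3↦3, 4↦2]  zeros at y ∈ ∅
  x = 1: [0↦1, 1↦2, 2↦3, 3↦1, 4↦3]  zeros at y ∈ ∅
  x = 2: [0↦1, 1↦4, 2↦1, 3↦4, 4↦0]  zeros at y ∈ {4}
  x = 3: [0↦0, 1↦1, 2↦0, 3↦4, 4↦0]  zeros at y ∈ {0, 2, 4}
  x = 4: [0↦0, 1↦0, 2↦2, 3↦3, 4↦0]  zeros at y ∈ {0, 1, 4}
Collecting zeros: affine points = {(2, 4), (3, 0), (3, 2), (3, 4), (4, 0), (4, 1), (4, 4)}.
Total count |C(F_5)_aff| = 7.


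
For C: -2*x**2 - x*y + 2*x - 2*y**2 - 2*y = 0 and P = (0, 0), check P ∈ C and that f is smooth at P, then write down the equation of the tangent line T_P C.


Tangent line at P: 2*x - 2*y = 0.

Step 1: f(0, 0) = 0, so P lies on C.
Step 2: partial derivatives
  f_x(x, y) = -4*x - y + 2, f_y(x, y) = -x - 4*y - 2.
  f_x(P) = 2, f_y(P) = -2 (gradient nonzero, so P is smooth).
Step 3: tangent line at P: 2·(x − 0) + -2·(y − 0) = 0.
Expanding: 2*x - 2*y = 0.


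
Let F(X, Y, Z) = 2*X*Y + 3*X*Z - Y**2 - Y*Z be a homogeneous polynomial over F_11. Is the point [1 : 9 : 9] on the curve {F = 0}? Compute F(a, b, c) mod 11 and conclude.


F(1,9,9) ≡ 4 (mod 11); P is NOT on the curve.

Evaluate F(1, 9, 9) term-by-term (mod 11).
  2*X*Y ↦ 2·1·9·1 = 18
  3*X*Z ↦ 3·1·1·9 = 27
  -Y**2 ↦ -1·1·81·1 = -81
  -Y*Z ↦ -1·1·9·9 = -81
Sum: F(1, 9, 9) = (18) + (27) + (-81) + (-81) = -117.
Reducing mod 11: -117 ≡ 4 (mod 11).
Since F(a, b, c) ≡ 4 ≠ 0 (mod 11), P does NOT lie on the curve.


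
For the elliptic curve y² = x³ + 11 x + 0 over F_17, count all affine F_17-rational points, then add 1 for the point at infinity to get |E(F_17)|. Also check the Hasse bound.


Affine points = {(0, 0), (2, 8), (2, 9), (3, 3), (3, 14), (14, 5), (14, 12), (15, 2), (15, 15)}; affine count = 9; |E(F_17)| = 10.

Discriminant check: Δ ∝ 4a³ + 27b² = 4·11³ + 27·0² = 4·1331 + 27·0 ≡ 3 (mod 17). Nonzero ⇒ E is nonsingular.
For each x ∈ F_17, compute rhs = x³ + 11·x + 0 mod 17, then count y ∈ F_17 with y² ≡ rhs.
  x = 0: rhs = 0, matching y values: 0 (1 points).
  x = 1: rhs = 12, matching y values: none (0 points).
  x = 2: rhs = 13, matching y values: 8, 9 (2 points).
  x = 3: rhs = 9, matching y values: 3, 14 (2 points).
  x = 4: rhs = 6, matching y values: none (0 points).
  x = 5: rhs = 10, matching y values: none (0 points).
  x = 6: rhs = 10, matching y values: none (0 points).
  x = 7: rhs = 12, matching y values: none (0 points).
  x = 8: rhs = 5, matching y values: none (0 points).
  x = 9: rhs = 12, matching y values: none (0 points).
  x = 10: rhs = 5, matching y values: none (0 points).
  x = 11: rhs = 7, matching y values: none (0 points).
  x = 12: rhs = 7, matching y values: none (0 points).
  x = 13: rhs = 11, matching y values: none (0 points).
  x = 14: rhs = 8, matching y values: 5, 12 (2 points).
  x = 15: rhs = 4, matching y values: 2, 15 (2 points).
  x = 16: rhs = 5, matching y values: none (0 points).
Total affine count: 9.
Full point count |E(F_17)| = 9 + 1 = 10.
Hasse bound: |10 − (17+1)| = |-8| = 8 ≤ 2√17 ≈ 8.2462 ✓.


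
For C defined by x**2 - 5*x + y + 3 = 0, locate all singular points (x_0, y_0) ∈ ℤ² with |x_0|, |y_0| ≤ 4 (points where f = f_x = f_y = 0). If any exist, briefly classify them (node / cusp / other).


No singular points in the scanned grid; C is smooth there.

Compute partial derivatives:
  f_x = 2*x - 5.
  f_y = 1.
f_y = 1 is a nonzero constant, so f_y never vanishes: no point (x, y) can satisfy f = f_x = f_y = 0. In particular no (x, y) ∈ {−4, ..., 4}² is singular; the curve is smooth.


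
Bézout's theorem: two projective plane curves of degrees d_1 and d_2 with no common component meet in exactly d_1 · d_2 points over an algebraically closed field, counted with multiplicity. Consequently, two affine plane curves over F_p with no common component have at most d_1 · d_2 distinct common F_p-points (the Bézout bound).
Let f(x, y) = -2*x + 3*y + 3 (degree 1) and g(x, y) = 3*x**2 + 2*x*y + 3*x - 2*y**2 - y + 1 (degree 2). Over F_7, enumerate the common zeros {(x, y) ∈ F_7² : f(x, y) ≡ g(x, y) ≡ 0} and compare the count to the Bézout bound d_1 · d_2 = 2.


Common zeros: {(0, 6), (5, 0)}; count = 2; Bézout bound = 2.

deg(f) = 1, deg(g) = 2, so Bézout bound = 2.
Scan x ∈ F_7. For each x, list the y ∈ F_7 with f(x, y) ≡ 0 and those with g(x, y) ≡ 0 (mod 7); the common zeros in that column are the intersection.
  x = 0: f ≡ 0 at y ∈ {6}; g ≡ 0 at y ∈ {4, 6}; common: {6}.
  x = 1: f ≡ 0 at y ∈ {2}; g ≡ 0 at y ∈ {0, 4}; common: ∅.
  x = 2: f ≡ 0 at y ∈ {5}; g ≡ 0 at y ∈ {6}; common: ∅.
  x = 3: f ≡ 0 at y ∈ {1}; g ≡ 0 at y ∈ ∅; common: ∅.
  x = 4: f ≡ 0 at y ∈ {4}; g ≡ 0 at y ∈ ∅; common: ∅.
  x = 5: f ≡ 0 at y ∈ {0}; g ≡ 0 at y ∈ {0, 1}; common: {0}.
  x = 6: f ≡ 0 at y ∈ {3}; g ≡ 0 at y ∈ ∅; common: ∅.
Collecting: common zeros = {(0, 6), (5, 0)}, so the count is 2.
Comparison with the Bézout bound: 2 ≤ 2 = deg(f)·deg(g), as expected for curves with no common component (the bound is attained).


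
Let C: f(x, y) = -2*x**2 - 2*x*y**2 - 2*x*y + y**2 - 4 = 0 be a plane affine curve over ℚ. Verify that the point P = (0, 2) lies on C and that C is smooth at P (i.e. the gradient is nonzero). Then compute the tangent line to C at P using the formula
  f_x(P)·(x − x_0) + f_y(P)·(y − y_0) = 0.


Tangent line at P: -12*x + 4*y - 8 = 0.

Step 1: f(0, 2) = 0, so P lies on C.
Step 2: partial derivatives
  f_x(x, y) = -4*x - 2*y**2 - 2*y, f_y(x, y) = -4*x*y - 2*x + 2*y.
  f_x(P) = -12, f_y(P) = 4 (gradient nonzero, so P is smooth).
Step 3: tangent line at P: -12·(x − 0) + 4·(y − 2) = 0.
Expanding: -12*x + 4*y - 8 = 0.


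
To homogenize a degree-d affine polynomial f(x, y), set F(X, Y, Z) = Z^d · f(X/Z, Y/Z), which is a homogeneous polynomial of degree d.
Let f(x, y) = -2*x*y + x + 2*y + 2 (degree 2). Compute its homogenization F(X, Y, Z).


F(X, Y, Z) = -2*X*Y + X*Z + 2*Y*Z + 2*Z**2

deg(f) = 2.
Substitute x = X/Z, y = Y/Z into f, then multiply by Z^2.
  monomial -2·x^1·y^1 ↦ -2·X^1·Y^1·Z^0.
  monomial 1·x^1·y^0 ↦ 1·X^1·Y^0·Z^1.
  monomial 2·x^0·y^1 ↦ 2·X^0·Y^1·Z^1.
  monomial 2·x^0·y^0 ↦ 2·X^0·Y^0·Z^2.
Collecting: F(X, Y, Z) = -2*X*Y + X*Z + 2*Y*Z + 2*Z**2.


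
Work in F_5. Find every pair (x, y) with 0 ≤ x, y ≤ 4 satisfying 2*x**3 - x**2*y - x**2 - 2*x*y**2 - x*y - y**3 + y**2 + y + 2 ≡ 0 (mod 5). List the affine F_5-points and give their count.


Affine F_5-points: {(0, 2), (1, 1), (2, 1), (2, 3), (3, 1), (4, 2)}; count = 6.

For each of the 25 pairs (x, y) ∈ F_5², evaluate f(x, y) mod 5. Record the zeros.
  x = 0: [0↦2, 1↦3, 2↦0, 3↦2, 4↦3]  zeros at y ∈ {2}
  x = 1: [0↦3, 1↦0, 2↦4, 3↦4, 4↦4]  zeros at y ∈ {1}
  x = 2: [0↦4, 1↦0, 2↦4, 3↦0, 4↦2]  zeros at y ∈ {1, 3}
  x = 3: [0↦2, 1↦0, 2↦2, 3↦2, 4↦4]  zeros at y ∈ {1}
  x = 4: [0↦4, 1↦2, 2↦0, 3↦2, 4↦2]  zeros at y ∈ {2}
Collecting zeros: affine points = {(0, 2), (1, 1), (2, 1), (2, 3), (3, 1), (4, 2)}.
Total count |C(F_5)_aff| = 6.


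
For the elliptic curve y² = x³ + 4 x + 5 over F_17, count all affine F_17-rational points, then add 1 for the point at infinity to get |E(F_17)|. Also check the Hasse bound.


Affine points = {(2, 2), (2, 15), (4, 0), (7, 6), (7, 11), (10, 5), (10, 12), (12, 8), (12, 9), (14, 0), (16, 0)}; affine count = 11; |E(F_17)| = 12.

Discriminant check: Δ ∝ 4a³ + 27b² = 4·4³ + 27·5² = 4·64 + 27·25 ≡ 13 (mod 17). Nonzero ⇒ E is nonsingular.
For each x ∈ F_17, compute rhs = x³ + 4·x + 5 mod 17, then count y ∈ F_17 with y² ≡ rhs.
  x = 0: rhs = 5, matching y values: none (0 points).
  x = 1: rhs = 10, matching y values: none (0 points).
  x = 2: rhs = 4, matching y values: 2, 15 (2 points).
  x = 3: rhs = 10, matching y values: none (0 points).
  x = 4: rhs = 0, matching y values: 0 (1 points).
  x = 5: rhs = 14, matching y values: none (0 points).
  x = 6: rhs = 7, matching y values: none (0 points).
  x = 7: rhs = 2, matching y values: 6, 11 (2 points).
  x = 8: rhs = 5, matching y values: none (0 points).
  x = 9: rhs = 5, matching y values: none (0 points).
  x = 10: rhs = 8, matching y values: 5, 12 (2 points).
  x = 11: rhs = 3, matching y values: none (0 points).
  x = 12: rhs = 13, matching y values: 8, 9 (2 points).
  x = 13: rhs = 10, matching y values: none (0 points).
  x = 14: rhs = 0, matching y values: 0 (1 points).
  x = 15: rhs = 6, matching y values: none (0 points).
  x = 16: rhs = 0, matching y values: 0 (1 points).
Total affine count: 11.
Full point count |E(F_17)| = 11 + 1 = 12.
Hasse bound: |12 − (17+1)| = |-6| = 6 ≤ 2√17 ≈ 8.2462 ✓.


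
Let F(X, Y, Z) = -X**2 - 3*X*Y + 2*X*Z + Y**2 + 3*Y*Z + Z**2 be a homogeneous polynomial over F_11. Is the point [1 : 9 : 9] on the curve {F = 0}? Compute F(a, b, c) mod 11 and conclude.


F(1,9,9) ≡ 10 (mod 11); P is NOT on the curve.

Evaluate F(1, 9, 9) term-by-term (mod 11).
  -X**2 ↦ -1·1·1·1 = -1
  -3*X*Y ↦ -3·1·9·1 = -27
  2*X*Z ↦ 2·1·1·9 = 18
  Y**2 ↦ 1·1·81·1 = 81
  3*Y*Z ↦ 3·1·9·9 = 243
  Z**2 ↦ 1·1·1·81 = 81
Sum: F(1, 9, 9) = (-1) + (-27) + (18) + (81) + (243) + (81) = 395.
Reducing mod 11: 395 ≡ 10 (mod 11).
Since F(a, b, c) ≡ 10 ≠ 0 (mod 11), P does NOT lie on the curve.


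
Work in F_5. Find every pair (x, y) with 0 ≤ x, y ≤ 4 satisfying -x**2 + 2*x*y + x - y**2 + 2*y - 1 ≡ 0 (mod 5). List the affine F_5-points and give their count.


Affine F_5-points: {(0, 1), (2, 2), (2, 4), (3, 1), (3, 2)}; count = 5.

For each of the 25 pairs (x, y) ∈ F_5², evaluate f(x, y) mod 5. Record the zeros.
  x = 0: [0↦4, 1↦0, 2↦4, 3↦1, 4↦1]  zeros at y ∈ {1}
  x = 1: [0↦4, 1↦2, 2↦3, 3↦2, 4↦4]  zeros at y ∈ ∅
  x = 2: [0↦2, 1↦2, 2↦0, 3↦1, 4↦0]  zeros at y ∈ {2, 4}
  x = 3: [0↦3, 1↦0, 2↦0, 3↦3, 4↦4]  zeros at y ∈ {1, 2}
  x = 4: [0↦2, 1↦1, 2↦3, 3↦3, 4↦1]  zeros at y ∈ ∅
Collecting zeros: affine points = {(0, 1), (2, 2), (2, 4), (3, 1), (3, 2)}.
Total count |C(F_5)_aff| = 5.


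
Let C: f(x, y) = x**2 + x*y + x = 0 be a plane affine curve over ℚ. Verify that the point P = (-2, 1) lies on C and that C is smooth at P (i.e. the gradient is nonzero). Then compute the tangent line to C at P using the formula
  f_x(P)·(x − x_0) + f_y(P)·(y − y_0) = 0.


Tangent line at P: -2*x - 2*y - 2 = 0.

Step 1: f(-2, 1) = 0, so P lies on C.
Step 2: partial derivatives
  f_x(x, y) = 2*x + y + 1, f_y(x, y) = x.
  f_x(P) = -2, f_y(P) = -2 (gradient nonzero, so P is smooth).
Step 3: tangent line at P: -2·(x − -2) + -2·(y − 1) = 0.
Expanding: -2*x - 2*y - 2 = 0.


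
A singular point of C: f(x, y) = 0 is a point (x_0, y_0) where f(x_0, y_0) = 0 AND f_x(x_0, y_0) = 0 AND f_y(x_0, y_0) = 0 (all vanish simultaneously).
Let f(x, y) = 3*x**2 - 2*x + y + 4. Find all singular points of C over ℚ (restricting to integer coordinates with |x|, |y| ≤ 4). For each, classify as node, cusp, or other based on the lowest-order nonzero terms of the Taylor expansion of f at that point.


No singular points in the scanned grid; C is smooth there.

Compute partial derivatives:
  f_x = 6*x - 2.
  f_y = 1.
f_y = 1 is a nonzero constant, so f_y never vanishes: no point (x, y) can satisfy f = f_x = f_y = 0. In particular no (x, y) ∈ {−4, ..., 4}² is singular; the curve is smooth.


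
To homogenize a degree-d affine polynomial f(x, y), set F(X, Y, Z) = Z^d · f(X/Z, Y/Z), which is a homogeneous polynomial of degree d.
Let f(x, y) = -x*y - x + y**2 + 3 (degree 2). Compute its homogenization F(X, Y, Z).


F(X, Y, Z) = -X*Y - X*Z + Y**2 + 3*Z**2

deg(f) = 2.
Substitute x = X/Z, y = Y/Z into f, then multiply by Z^2.
  monomial -1·x^1·y^1 ↦ -1·X^1·Y^1·Z^0.
  monomial -1·x^1·y^0 ↦ -1·X^1·Y^0·Z^1.
  monomial 1·x^0·y^2 ↦ 1·X^0·Y^2·Z^0.
  monomial 3·x^0·y^0 ↦ 3·X^0·Y^0·Z^2.
Collecting: F(X, Y, Z) = -X*Y - X*Z + Y**2 + 3*Z**2.


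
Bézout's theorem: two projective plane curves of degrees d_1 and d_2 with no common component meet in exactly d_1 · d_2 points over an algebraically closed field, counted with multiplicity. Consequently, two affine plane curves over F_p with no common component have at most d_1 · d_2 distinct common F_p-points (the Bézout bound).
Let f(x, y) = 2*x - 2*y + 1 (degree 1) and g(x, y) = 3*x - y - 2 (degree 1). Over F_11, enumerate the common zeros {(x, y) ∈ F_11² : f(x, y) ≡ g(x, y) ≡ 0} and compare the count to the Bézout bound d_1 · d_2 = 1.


Common zeros: {(4, 10)}; count = 1; Bézout bound = 1.

deg(f) = 1, deg(g) = 1, so Bézout bound = 1.
Scan x ∈ F_11. For each x, list the y ∈ F_11 with f(x, y) ≡ 0 and those with g(x, y) ≡ 0 (mod 11); the common zeros in that column are the intersection.
  x = 0: f ≡ 0 at y ∈ {6}; g ≡ 0 at y ∈ {9}; common: ∅.
  x = 1: f ≡ 0 at y ∈ {7}; g ≡ 0 at y ∈ {1}; common: ∅.
  x = 2: f ≡ 0 at y ∈ {8}; g ≡ 0 at y ∈ {4}; common: ∅.
  x = 3: f ≡ 0 at y ∈ {9}; g ≡ 0 at y ∈ {7}; common: ∅.
  x = 4: f ≡ 0 at y ∈ {10}; g ≡ 0 at y ∈ {10}; common: {10}.
  x = 5: f ≡ 0 at y ∈ {0}; g ≡ 0 at y ∈ {2}; common: ∅.
  x = 6: f ≡ 0 at y ∈ {1}; g ≡ 0 at y ∈ {5}; common: ∅.
  x = 7: f ≡ 0 at y ∈ {2}; g ≡ 0 at y ∈ {8}; common: ∅.
  x = 8: f ≡ 0 at y ∈ {3}; g ≡ 0 at y ∈ {0}; common: ∅.
  x = 9: f ≡ 0 at y ∈ {4}; g ≡ 0 at y ∈ {3}; common: ∅.
  x = 10: f ≡ 0 at y ∈ {5}; g ≡ 0 at y ∈ {6}; common: ∅.
Collecting: common zeros = {(4, 10)}, so the count is 1.
Comparison with the Bézout bound: 1 ≤ 1 = deg(f)·deg(g), as expected for curves with no common component (the bound is attained).


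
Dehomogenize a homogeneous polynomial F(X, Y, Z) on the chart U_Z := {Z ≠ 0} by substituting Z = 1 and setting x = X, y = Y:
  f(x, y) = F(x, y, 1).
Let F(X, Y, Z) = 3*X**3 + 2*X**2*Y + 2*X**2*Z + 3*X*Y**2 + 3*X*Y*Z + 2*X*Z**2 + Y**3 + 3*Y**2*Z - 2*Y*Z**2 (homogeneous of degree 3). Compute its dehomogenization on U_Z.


f(x, y) = 3*x**3 + 2*x**2*y + 2*x**2 + 3*x*y**2 + 3*x*y + 2*x + y**3 + 3*y**2 - 2*y

On U_Z we set Z = 1. Each monomial c·X^i·Y^j·Z^k in F becomes c·x^i·y^j·1^k = c·x^i·y^j.
Substituting Z = 1: F(X, Y, 1) = 3*x**3 + 2*x**2*y + 2*x**2 + 3*x*y**2 + 3*x*y + 2*x + y**3 + 3*y**2 - 2*y.
Note: deg(f) ≤ deg(F) = 3; strict inequality happens when F is divisible by Z (lost terms).


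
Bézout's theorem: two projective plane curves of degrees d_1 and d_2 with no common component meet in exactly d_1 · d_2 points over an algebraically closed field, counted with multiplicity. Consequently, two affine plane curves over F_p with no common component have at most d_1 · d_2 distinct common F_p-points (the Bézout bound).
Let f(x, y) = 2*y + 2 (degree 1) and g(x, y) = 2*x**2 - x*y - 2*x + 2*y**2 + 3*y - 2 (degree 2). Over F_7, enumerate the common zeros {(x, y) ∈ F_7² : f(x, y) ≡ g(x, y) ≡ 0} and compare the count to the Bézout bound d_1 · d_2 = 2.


Common zeros: {(5, 6), (6, 6)}; count = 2; Bézout bound = 2.

deg(f) = 1, deg(g) = 2, so Bézout bound = 2.
Scan x ∈ F_7. For each x, list the y ∈ F_7 with f(x, y) ≡ 0 and those with g(x, y) ≡ 0 (mod 7); the common zeros in that column are the intersection.
  x = 0: f ≡ 0 at y ∈ {6}; g ≡ 0 at y ∈ {4, 5}; common: ∅.
  x = 1: f ≡ 0 at y ∈ {6}; g ≡ 0 at y ∈ ∅; common: ∅.
  x = 2: f ≡ 0 at y ∈ {6}; g ≡ 0 at y ∈ ∅; common: ∅.
  x = 3: f ≡ 0 at y ∈ {6}; g ≡ 0 at y ∈ {3, 4}; common: ∅.
  x = 4: f ≡ 0 at y ∈ {6}; g ≡ 0 at y ∈ {2}; common: ∅.
  x = 5: f ≡ 0 at y ∈ {6}; g ≡ 0 at y ∈ {2, 6}; common: {6}.
  x = 6: f ≡ 0 at y ∈ {6}; g ≡ 0 at y ∈ {6}; common: {6}.
Collecting: common zeros = {(5, 6), (6, 6)}, so the count is 2.
Comparison with the Bézout bound: 2 ≤ 2 = deg(f)·deg(g), as expected for curves with no common component (the bound is attained).


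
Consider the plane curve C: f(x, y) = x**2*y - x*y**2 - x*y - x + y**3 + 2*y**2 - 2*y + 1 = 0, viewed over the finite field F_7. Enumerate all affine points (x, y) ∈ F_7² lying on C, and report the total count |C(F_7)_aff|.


Affine F_7-points: {(1, 0), (1, 1), (1, 5), (2, 1), (2, 2), (2, 4), (3, 3), (5, 2), (5, 4), (6, 3)}; count = 10.

For each of the 49 pairs (x, y) ∈ F_7², evaluate f(x, y) mod 7. Record the zeros.
  x = 0: [0↦1, 1↦2, 2↦6, 3↦5, 4↦5, 5↦5, 6↦4]  zeros at y ∈ ∅
  x = 1: [0↦0, 1↦0, 2↦1, 3↦2, 4↦2, 5↦0, 6↦2]  zeros at y ∈ {0, 1, 5}
  x = 2: [0↦6, 1↦0, 2↦0, 3↦5, 4↦0, 5↦5, 6↦5]  zeros at y ∈ {1, 2, 4}
  x = 3: [0↦5, 1↦2, 2↦3, 3↦0, 4↦6, 5↦6, 6↦6]  zeros at y ∈ {3}
  x = 4: [0↦4, 1↦6, 2↦3, 3↦1, 4↦6, 5↦3, 6↦5]  zeros at y ∈ ∅
  x = 5: [0↦3, 1↦5, 2↦0, 3↦1, 4↦0, 5↦3, 6↦2]  zeros at y ∈ {2, 4}
  x = 6: [0↦2, 1↦6, 2↦1, 3↦0, 4↦2, 5↦6, 6↦4]  zeros at y ∈ {3}
Collecting zeros: affine points = {(1, 0), (1, 1), (1, 5), (2, 1), (2, 2), (2, 4), (3, 3), (5, 2), (5, 4), (6, 3)}.
Total count |C(F_7)_aff| = 10.


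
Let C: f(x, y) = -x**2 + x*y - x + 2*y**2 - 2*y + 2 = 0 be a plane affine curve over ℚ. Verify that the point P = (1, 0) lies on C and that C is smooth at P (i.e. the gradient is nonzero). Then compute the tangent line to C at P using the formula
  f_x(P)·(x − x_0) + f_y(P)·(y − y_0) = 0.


Tangent line at P: -3*x - y + 3 = 0.

Step 1: f(1, 0) = 0, so P lies on C.
Step 2: partial derivatives
  f_x(x, y) = -2*x + y - 1, f_y(x, y) = x + 4*y - 2.
  f_x(P) = -3, f_y(P) = -1 (gradient nonzero, so P is smooth).
Step 3: tangent line at P: -3·(x − 1) + -1·(y − 0) = 0.
Expanding: -3*x - y + 3 = 0.


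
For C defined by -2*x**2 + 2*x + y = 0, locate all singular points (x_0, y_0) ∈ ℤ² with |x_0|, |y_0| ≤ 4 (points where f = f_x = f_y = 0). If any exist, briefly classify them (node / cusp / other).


No singular points in the scanned grid; C is smooth there.

Compute partial derivatives:
  f_x = 2 - 4*x.
  f_y = 1.
f_y = 1 is a nonzero constant, so f_y never vanishes: no point (x, y) can satisfy f = f_x = f_y = 0. In particular no (x, y) ∈ {−4, ..., 4}² is singular; the curve is smooth.


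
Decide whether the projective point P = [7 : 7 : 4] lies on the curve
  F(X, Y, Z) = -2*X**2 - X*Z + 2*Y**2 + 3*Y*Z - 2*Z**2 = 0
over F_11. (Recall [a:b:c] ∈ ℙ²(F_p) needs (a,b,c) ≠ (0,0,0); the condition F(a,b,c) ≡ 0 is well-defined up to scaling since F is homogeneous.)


F(7,7,4) ≡ 2 (mod 11); P is NOT on the curve.

Evaluate F(7, 7, 4) term-by-term (mod 11).
  -2*X**2 ↦ -2·49·1·1 = -98
  -X*Z ↦ -1·7·1·4 = -28
  2*Y**2 ↦ 2·1·49·1 = 98
  3*Y*Z ↦ 3·1·7·4 = 84
  -2*Z**2 ↦ -2·1·1·16 = -32
Sum: F(7, 7, 4) = (-98) + (-28) + (98) + (84) + (-32) = 24.
Reducing mod 11: 24 ≡ 2 (mod 11).
Since F(a, b, c) ≡ 2 ≠ 0 (mod 11), P does NOT lie on the curve.


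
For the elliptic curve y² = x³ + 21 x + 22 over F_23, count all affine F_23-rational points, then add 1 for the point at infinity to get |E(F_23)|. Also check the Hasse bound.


Affine points = {(2, 7), (2, 16), (4, 3), (4, 20), (7, 11), (7, 12), (8, 9), (8, 14), (10, 6), (10, 17), (12, 1), (12, 22), (13, 10), (13, 13), (14, 1), (14, 22), (15, 3), (15, 20), (17, 5), (17, 18), (19, 9), (19, 14), (20, 1), (20, 22), (21, 8), (21, 15), (22, 0)}; affine count = 27; |E(F_23)| = 28.

Discriminant check: Δ ∝ 4a³ + 27b² = 4·21³ + 27·22² = 4·9261 + 27·484 ≡ 18 (mod 23). Nonzero ⇒ E is nonsingular.
For each x ∈ F_23, compute rhs = x³ + 21·x + 22 mod 23, then count y ∈ F_23 with y² ≡ rhs.
  x = 0: rhs = 22, matching y values: none (0 points).
  x = 1: rhs = 21, matching y values: none (0 points).
  x = 2: rhs = 3, matching y values: 7, 16 (2 points).
  x = 3: rhs = 20, matching y values: none (0 points).
  x = 4: rhs = 9, matching y values: 3, 20 (2 points).
  x = 5: rhs = 22, matching y values: none (0 points).
  x = 6: rhs = 19, matching y values: none (0 points).
  x = 7: rhs = 6, matching y values: 11, 12 (2 points).
  x = 8: rhs = 12, matching y values: 9, 14 (2 points).
  x = 9: rhs = 20, matching y values: none (0 points).
  x = 10: rhs = 13, matching y values: 6, 17 (2 points).
  x = 11: rhs = 20, matching y values: none (0 points).
  x = 12: rhs = 1, matching y values: 1, 22 (2 points).
  x = 13: rhs = 8, matching y values: 10, 13 (2 points).
  x = 14: rhs = 1, matching y values: 1, 22 (2 points).
  x = 15: rhs = 9, matching y values: 3, 20 (2 points).
  x = 16: rhs = 15, matching y values: none (0 points).
  x = 17: rhs = 2, matching y values: 5, 18 (2 points).
  x = 18: rhs = 22, matching y values: none (0 points).
  x = 19: rhs = 12, matching y values: 9, 14 (2 points).
  x = 20: rhs = 1, matching y values: 1, 22 (2 points).
  x = 21: rhs = 18, matching y values: 8, 15 (2 points).
  x = 22: rhs = 0, matching y values: 0 (1 points).
Total affine count: 27.
Full point count |E(F_23)| = 27 + 1 = 28.
Hasse bound: |28 − (23+1)| = |4| = 4 ≤ 2√23 ≈ 9.5917 ✓.


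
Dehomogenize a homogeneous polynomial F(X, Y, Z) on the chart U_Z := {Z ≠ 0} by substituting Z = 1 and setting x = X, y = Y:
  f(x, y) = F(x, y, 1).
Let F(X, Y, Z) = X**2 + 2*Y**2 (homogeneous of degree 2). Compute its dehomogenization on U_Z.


f(x, y) = x**2 + 2*y**2

On U_Z we set Z = 1. Each monomial c·X^i·Y^j·Z^k in F becomes c·x^i·y^j·1^k = c·x^i·y^j.
Substituting Z = 1: F(X, Y, 1) = x**2 + 2*y**2.
Note: deg(f) ≤ deg(F) = 2; strict inequality happens when F is divisible by Z (lost terms).


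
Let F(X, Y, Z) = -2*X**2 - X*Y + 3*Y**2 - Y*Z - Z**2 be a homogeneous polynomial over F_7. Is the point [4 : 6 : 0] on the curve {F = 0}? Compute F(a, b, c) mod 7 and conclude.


F(4,6,0) ≡ 3 (mod 7); P is NOT on the curve.

Evaluate F(4, 6, 0) term-by-term (mod 7).
  -2*X**2 ↦ -2·16·1·1 = -32
  -X*Y ↦ -1·4·6·1 = -24
  3*Y**2 ↦ 3·1·36·1 = 108
  -Y*Z ↦ -1·1·6·0 = 0
  -Z**2 ↦ -1·1·1·0 = 0
Sum: F(4, 6, 0) = (-32) + (-24) + (108) + (0) + (0) = 52.
Reducing mod 7: 52 ≡ 3 (mod 7).
Since F(a, b, c) ≡ 3 ≠ 0 (mod 7), P does NOT lie on the curve.


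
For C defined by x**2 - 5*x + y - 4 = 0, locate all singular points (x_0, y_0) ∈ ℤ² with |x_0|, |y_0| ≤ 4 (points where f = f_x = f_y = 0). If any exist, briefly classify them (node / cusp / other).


No singular points in the scanned grid; C is smooth there.

Compute partial derivatives:
  f_x = 2*x - 5.
  f_y = 1.
f_y = 1 is a nonzero constant, so f_y never vanishes: no point (x, y) can satisfy f = f_x = f_y = 0. In particular no (x, y) ∈ {−4, ..., 4}² is singular; the curve is smooth.


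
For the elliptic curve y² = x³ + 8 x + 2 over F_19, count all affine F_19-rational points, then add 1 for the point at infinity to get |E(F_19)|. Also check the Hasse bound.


Affine points = {(1, 7), (1, 12), (2, 8), (2, 11), (6, 0), (9, 9), (9, 10), (13, 2), (13, 17), (15, 1), (15, 18), (17, 4), (17, 15)}; affine count = 13; |E(F_19)| = 14.

Discriminant check: Δ ∝ 4a³ + 27b² = 4·8³ + 27·2² = 4·512 + 27·4 ≡ 9 (mod 19). Nonzero ⇒ E is nonsingular.
For each x ∈ F_19, compute rhs = x³ + 8·x + 2 mod 19, then count y ∈ F_19 with y² ≡ rhs.
  x = 0: rhs = 2, matching y values: none (0 points).
  x = 1: rhs = 11, matching y values: 7, 12 (2 points).
  x = 2: rhs = 7, matching y values: 8, 11 (2 points).
  x = 3: rhs = 15, matching y values: none (0 points).
  x = 4: rhs = 3, matching y values: none (0 points).
  x = 5: rhs = 15, matching y values: none (0 points).
  x = 6: rhs = 0, matching y values: 0 (1 points).
  x = 7: rhs = 2, matching y values: none (0 points).
  x = 8: rhs = 8, matching y values: none (0 points).
  x = 9: rhs = 5, matching y values: 9, 10 (2 points).
  x = 10: rhs = 18, matching y values: none (0 points).
  x = 11: rhs = 15, matching y values: none (0 points).
  x = 12: rhs = 2, matching y values: none (0 points).
  x = 13: rhs = 4, matching y values: 2, 17 (2 points).
  x = 14: rhs = 8, matching y values: none (0 points).
  x = 15: rhs = 1, matching y values: 1, 18 (2 points).
  x = 16: rhs = 8, matching y values: none (0 points).
  x = 17: rhs = 16, matching y values: 4, 15 (2 points).
  x = 18: rhs = 12, matching y values: none (0 points).
Total affine count: 13.
Full point count |E(F_19)| = 13 + 1 = 14.
Hasse bound: |14 − (19+1)| = |-6| = 6 ≤ 2√19 ≈ 8.7178 ✓.


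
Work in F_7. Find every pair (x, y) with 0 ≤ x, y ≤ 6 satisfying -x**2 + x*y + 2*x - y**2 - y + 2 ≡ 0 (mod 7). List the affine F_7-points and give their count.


Affine F_7-points: {(0, 1), (0, 5), (2, 2), (2, 6), (3, 1), (6, 6)}; count = 6.

For each of the 49 pairs (x, y) ∈ F_7², evaluate f(x, y) mod 7. Record the zeros.
  x = 0: [0↦2, 1↦0, 2↦3, 3↦4, 4↦3, 5↦0, 6↦2]  zeros at y ∈ {1, 5}
  x = 1: [0↦3, 1↦2, 2↦6, 3↦1, 4↦1, 5↦6, 6↦2]  zeros at y ∈ ∅
  x = 2: [0↦2, 1↦2, 2↦0, 3↦3, 4↦4, 5↦3, 6↦0]  zeros at y ∈ {2, 6}
  x = 3: [0↦6, 1↦0, 2↦6, 3↦3, 4↦5, 5↦5, 6↦3]  zeros at y ∈ {1}
  x = 4: [0↦1, 1↦3, 2↦3, 3↦1, 4↦4, 5↦5, 6↦4]  zeros at y ∈ ∅
  x = 5: [0↦1, 1↦4, 2↦5, 3↦4, 4↦1, 5↦3, 6↦3]  zeros at y ∈ ∅
  x = 6: [0↦6, 1↦3, 2↦5, 3↦5, 4↦3, 5↦6, 6↦0]  zeros at y ∈ {6}
Collecting zeros: affine points = {(0, 1), (0, 5), (2, 2), (2, 6), (3, 1), (6, 6)}.
Total count |C(F_7)_aff| = 6.


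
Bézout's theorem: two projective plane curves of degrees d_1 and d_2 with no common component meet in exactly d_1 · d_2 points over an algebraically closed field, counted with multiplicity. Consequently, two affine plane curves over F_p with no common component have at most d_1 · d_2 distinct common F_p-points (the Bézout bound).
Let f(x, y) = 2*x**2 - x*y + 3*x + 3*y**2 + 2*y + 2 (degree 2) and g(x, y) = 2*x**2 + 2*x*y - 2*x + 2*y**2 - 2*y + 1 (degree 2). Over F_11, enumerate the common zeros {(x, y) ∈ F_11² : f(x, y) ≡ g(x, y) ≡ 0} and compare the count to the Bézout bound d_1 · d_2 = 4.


Common zeros: {(3, 10), (9, 5)}; count = 2; Bézout bound = 4.

deg(f) = 2, deg(g) = 2, so Bézout bound = 4.
Scan x ∈ F_11. For each x, list the y ∈ F_11 with f(x, y) ≡ 0 and those with g(x, y) ≡ 0 (mod 11); the common zeros in that column are the intersection.
  x = 0: f ≡ 0 at y ∈ ∅; g ≡ 0 at y ∈ ∅; common: ∅.
  x = 1: f ≡ 0 at y ∈ {1, 6}; g ≡ 0 at y ∈ {4, 7}; common: ∅.
  x = 2: f ≡ 0 at y ∈ ∅; g ≡ 0 at y ∈ ∅; common: ∅.
  x = 3: f ≡ 0 at y ∈ {5, 10}; g ≡ 0 at y ∈ {10}; common: {10}.
  x = 4: f ≡ 0 at y ∈ ∅; g ≡ 0 at y ∈ {1, 7}; common: ∅.
  x = 5: f ≡ 0 at y ∈ ∅; g ≡ 0 at y ∈ {9}; common: ∅.
  x = 6: f ≡ 0 at y ∈ {6, 10}; g ≡ 0 at y ∈ ∅; common: ∅.
  x = 7: f ≡ 0 at y ∈ {0, 9}; g ≡ 0 at y ∈ {1, 4}; common: ∅.
  x = 8: f ≡ 0 at y ∈ {0, 2}; g ≡ 0 at y ∈ ∅; common: ∅.
  x = 9: f ≡ 0 at y ∈ {1, 5}; g ≡ 0 at y ∈ {5, 9}; common: {5}.
  x = 10: f ≡ 0 at y ∈ ∅; g ≡ 0 at y ∈ {3, 10}; common: ∅.
Collecting: common zeros = {(3, 10), (9, 5)}, so the count is 2.
Comparison with the Bézout bound: 2 ≤ 4 = deg(f)·deg(g), as expected for curves with no common component (the affine F_11-count falls short of the bound because intersections may lie at infinity, over extension fields, or carry multiplicity).


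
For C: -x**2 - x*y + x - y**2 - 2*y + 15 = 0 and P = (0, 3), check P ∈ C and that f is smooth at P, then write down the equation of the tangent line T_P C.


Tangent line at P: -2*x - 8*y + 24 = 0.

Step 1: f(0, 3) = 0, so P lies on C.
Step 2: partial derivatives
  f_x(x, y) = -2*x - y + 1, f_y(x, y) = -x - 2*y - 2.
  f_x(P) = -2, f_y(P) = -8 (gradient nonzero, so P is smooth).
Step 3: tangent line at P: -2·(x − 0) + -8·(y − 3) = 0.
Expanding: -2*x - 8*y + 24 = 0.


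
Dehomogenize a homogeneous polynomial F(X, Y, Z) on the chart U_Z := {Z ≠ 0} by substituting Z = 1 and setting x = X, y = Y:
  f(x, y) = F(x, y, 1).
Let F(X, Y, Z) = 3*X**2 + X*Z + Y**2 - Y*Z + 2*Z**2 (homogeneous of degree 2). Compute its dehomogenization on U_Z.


f(x, y) = 3*x**2 + x + y**2 - y + 2

On U_Z we set Z = 1. Each monomial c·X^i·Y^j·Z^k in F becomes c·x^i·y^j·1^k = c·x^i·y^j.
Substituting Z = 1: F(X, Y, 1) = 3*x**2 + x + y**2 - y + 2.
Note: deg(f) ≤ deg(F) = 2; strict inequality happens when F is divisible by Z (lost terms).


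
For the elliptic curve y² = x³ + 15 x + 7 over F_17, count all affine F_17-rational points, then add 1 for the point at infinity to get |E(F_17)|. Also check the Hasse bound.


Affine points = {(7, 8), (7, 9), (9, 2), (9, 15), (10, 1), (10, 16), (13, 6), (13, 11), (16, 5), (16, 12)}; affine count = 10; |E(F_17)| = 11.

Discriminant check: Δ ∝ 4a³ + 27b² = 4·15³ + 27·7² = 4·3375 + 27·49 ≡ 16 (mod 17). Nonzero ⇒ E is nonsingular.
For each x ∈ F_17, compute rhs = x³ + 15·x + 7 mod 17, then count y ∈ F_17 with y² ≡ rhs.
  x = 0: rhs = 7, matching y values: none (0 points).
  x = 1: rhs = 6, matching y values: none (0 points).
  x = 2: rhs = 11, matching y values: none (0 points).
  x = 3: rhs = 11, matching y values: none (0 points).
  x = 4: rhs = 12, matching y values: none (0 points).
  x = 5: rhs = 3, matching y values: none (0 points).
  x = 6: rhs = 7, matching y values: none (0 points).
  x = 7: rhs = 13, matching y values: 8, 9 (2 points).
  x = 8: rhs = 10, matching y values: none (0 points).
  x = 9: rhs = 4, matching y values: 2, 15 (2 points).
  x = 10: rhs = 1, matching y values: 1, 16 (2 points).
  x = 11: rhs = 7, matching y values: none (0 points).
  x = 12: rhs = 11, matching y values: none (0 points).
  x = 13: rhs = 2, matching y values: 6, 11 (2 points).
  x = 14: rhs = 3, matching y values: none (0 points).
  x = 15: rhs = 3, matching y values: none (0 points).
  x = 16: rhs = 8, matching y values: 5, 12 (2 points).
Total affine count: 10.
Full point count |E(F_17)| = 10 + 1 = 11.
Hasse bound: |11 − (17+1)| = |-7| = 7 ≤ 2√17 ≈ 8.2462 ✓.


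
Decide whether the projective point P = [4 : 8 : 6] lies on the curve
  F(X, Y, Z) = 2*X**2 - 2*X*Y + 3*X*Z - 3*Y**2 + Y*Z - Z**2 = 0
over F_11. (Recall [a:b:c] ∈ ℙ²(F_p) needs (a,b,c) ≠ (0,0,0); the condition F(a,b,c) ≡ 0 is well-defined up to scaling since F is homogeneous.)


F(4,8,6) ≡ 3 (mod 11); P is NOT on the curve.

Evaluate F(4, 8, 6) term-by-term (mod 11).
  2*X**2 ↦ 2·16·1·1 = 32
  -2*X*Y ↦ -2·4·8·1 = -64
  3*X*Z ↦ 3·4·1·6 = 72
  -3*Y**2 ↦ -3·1·64·1 = -192
  Y*Z ↦ 1·1·8·6 = 48
  -Z**2 ↦ -1·1·1·36 = -36
Sum: F(4, 8, 6) = (32) + (-64) + (72) + (-192) + (48) + (-36) = -140.
Reducing mod 11: -140 ≡ 3 (mod 11).
Since F(a, b, c) ≡ 3 ≠ 0 (mod 11), P does NOT lie on the curve.


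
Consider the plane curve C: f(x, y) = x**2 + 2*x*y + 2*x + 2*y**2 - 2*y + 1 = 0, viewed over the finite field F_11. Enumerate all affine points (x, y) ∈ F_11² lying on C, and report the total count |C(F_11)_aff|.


Affine F_11-points: {(1, 3), (1, 8), (2, 3), (2, 7), (3, 1), (3, 8), (4, 1), (4, 7), (6, 2), (6, 4), (10, 0), (10, 2)}; count = 12.

For each of the 121 pairs (x, y) ∈ F_11², evaluate f(x, y) mod 11. Record the zeros.
  x = 0: [0↦1, 1↦1, 2↦5, 3↦2, 4↦3, 5↦8, 6↦6, 7↦8, 8↦3, 9↦2, 10↦5]  zeros at y ∈ ∅
  x = 1: [0↦4, 1↦6, 2↦1, 3↦0, 4↦3, 5↦10, 6↦10, 7↦3, 8↦0, 9↦1, 10↦6]  zeros at y ∈ {3, 8}
  x = 2: [0↦9, 1↦2, 2↦10, 3↦0, 4↦5, 5↦3, 6↦5, 7↦0, 8↦10, 9↦2, 10↦9]  zeros at y ∈ {3, 7}
  x = 3: [0↦5, 1↦0, 2↦10, 3↦2, 4↦9, 5↦9, 6↦2, 7↦10, 8↦0, 9↦5, 10↦3]  zeros at y ∈ {1, 8}
  x = 4: [0↦3, 1↦0, 2↦1, 3↦6, 4↦4, 5↦6, 6↦1, 7↦0, 8↦3, 9↦10, 10↦10]  zeros at y ∈ {1, 7}
  x = 5: [0↦3, 1↦2, 2↦5, 3↦1, 4↦1, 5↦5, 6↦2, 7↦3, 8↦8, 9↦6, 10↦8]  zeros at y ∈ ∅
  x = 6: [0↦5, 1↦6, 2↦0, 3↦9, 4↦0, 5↦6, 6↦5, 7↦8, 8↦4, 9↦4, 10↦8]  zeros at y ∈ {2, 4}
  x = 7: [0↦9, 1↦1, 2↦8, 3↦8, 4↦1, 5↦9, 6↦10, 7↦4, 8↦2, 9↦4, 10↦10]  zeros at y ∈ ∅
  x = 8: [0↦4, 1↦9, 2↦7, 3↦9, 4↦4, 5↦3, 6↦6, 7↦2, 8↦2, 9↦6, 10↦3]  zeros at y ∈ ∅
  x = 9: [0↦1, 1↦8, 2↦8, 3↦1, 4↦9, 5↦10, 6↦4, 7↦2, 8↦4, 9↦10, 10↦9]  zeros at y ∈ ∅
  x = 10: [0↦0, 1↦9, 2↦0, 3↦6, 4↦5, 5↦8, 6↦4, 7↦4, 8↦8, 9↦5, 10↦6]  zeros at y ∈ {0, 2}
Collecting zeros: affine points = {(1, 3), (1, 8), (2, 3), (2, 7), (3, 1), (3, 8), (4, 1), (4, 7), (6, 2), (6, 4), (10, 0), (10, 2)}.
Total count |C(F_11)_aff| = 12.


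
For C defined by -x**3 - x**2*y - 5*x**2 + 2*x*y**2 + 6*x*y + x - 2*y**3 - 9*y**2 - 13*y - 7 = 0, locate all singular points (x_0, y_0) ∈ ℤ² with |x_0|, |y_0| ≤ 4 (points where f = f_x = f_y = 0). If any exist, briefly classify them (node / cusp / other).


Singular points: {(-1, -2)}; classification: cusp.

Compute partial derivatives:
  f_x = -3*x**2 - 2*x*y - 10*x + 2*y**2 + 6*y + 1.
  f_y = -x**2 + 4*x*y + 6*x - 6*y**2 - 18*y - 13.
Scan x_0 ∈ {−4, ..., 4}. For each x_0, f_y(x_0, y) is a polynomial in y; find its integer roots y ∈ {−4, ..., 4}, then test f_x and f at those candidates.
  x = -4: f_y(-4, y) = -6*y**2 - 34*y - 53; no integer root y with |y| ≤ 4.
  x = -3: f_y(-3, y) = -6*y**2 - 30*y - 40; no integer root y with |y| ≤ 4.
  x = -2: f_y(-2, y) = -6*y**2 - 26*y - 29; no integer root y with |y| ≤ 4.
  x = -1: f_y(-1, y) = -6*y**2 - 22*y - 20; vanishes at y ∈ {-2}. (-1, -2): f_x = 0, f = 0 — SINGULAR.
  x = 0: f_y(0, y) = -6*y**2 - 18*y - 13; no integer root y with |y| ≤ 4.
  x = 1: f_y(1, y) = -6*y**2 - 14*y - 8; vanishes at y ∈ {-1}. (1, -1): f_x = -14 ≠ 0.
  x = 2: f_y(2, y) = -6*y**2 - 10*y - 5; no integer root y with |y| ≤ 4.
  x = 3: f_y(3, y) = -6*y**2 - 6*y - 4; no integer root y with |y| ≤ 4.
  x = 4: f_y(4, y) = -6*y**2 - 2*y - 5; no integer root y with |y| ≤ 4.
Only singular point on the grid: (-1, -2).
Classify: substitute x = -1 + u, y = -2 + v and expand: f = -u**3 - u**2*v + 2*u*v**2 - 2*v**3 + v**2.
No constant or linear terms (consistent with a singular point). Quadratic part: v**2. Cubic part: -u**3 - u**2*v + 2*u*v**2 - 2*v**3.
The quadratic part v**2 is a perfect square, so there is a single (double) tangent line v = 0, i.e. y = -2. Restricting the cubic part to that line (v = 0) leaves -u**3 ≠ 0, so f is not divisible by v and the branch is v² ≈ u**3 to lowest order — this is a cusp.
Classification: cusp.
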